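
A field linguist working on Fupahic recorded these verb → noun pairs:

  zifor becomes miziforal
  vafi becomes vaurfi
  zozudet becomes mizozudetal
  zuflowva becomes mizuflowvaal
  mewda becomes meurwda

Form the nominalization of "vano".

zuflowva and mewda both end in -a yet inflect differently (mizuflowvaal, meurwda), so the final letter is not what conditions the rule; the first letter is.
"vano" begins with v-. The one such stem in the data (vafi → vaurfi) inserts -ur- after the first vowel (as does mewda), so the same rule applies.
So vano → vaurno.

vaurno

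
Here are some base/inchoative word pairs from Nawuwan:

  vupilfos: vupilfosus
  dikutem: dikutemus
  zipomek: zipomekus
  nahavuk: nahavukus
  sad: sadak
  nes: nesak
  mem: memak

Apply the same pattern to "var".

varak

vupilfos and nes both end in -s yet inflect differently (vupilfosus, nesak), so the final letter is not what conditions the rule; the number of vowels is.
"var" has 1 vowel. The stems with 1 vowel (sad → sadak, nes → nesak, mem → memak) add -ak.
The other pattern: stems with 3 vowels add -us.
So var → varak.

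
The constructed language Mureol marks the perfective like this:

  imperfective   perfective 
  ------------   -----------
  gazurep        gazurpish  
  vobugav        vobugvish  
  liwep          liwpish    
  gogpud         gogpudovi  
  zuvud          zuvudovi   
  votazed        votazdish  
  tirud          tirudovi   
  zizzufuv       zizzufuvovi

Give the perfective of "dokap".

dokpish

zizzufuv and vobugav both end in -v yet inflect differently (zizzufuvovi, vobugvish), so the final letter is not what conditions the rule; the last vowel is.
"dokap" has last vowel 'a'. The one such stem in the data (vobugav → vobugvish) deletes the last vowel and adds -ish (as do gazurep, votazed), so the same rule applies.
So dokap → dokpish.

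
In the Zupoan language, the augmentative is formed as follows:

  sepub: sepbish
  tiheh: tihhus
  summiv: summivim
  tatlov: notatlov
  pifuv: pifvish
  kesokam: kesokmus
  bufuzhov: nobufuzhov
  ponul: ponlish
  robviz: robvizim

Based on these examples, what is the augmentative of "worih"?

pifuv and summiv both end in -v yet inflect differently (pifvish, summivim), so the final letter is not what conditions the rule; the last vowel is.
"worih" has last vowel 'i'. The stems whose last vowel is 'i' (summiv → summivim, robviz → robvizim) add -im.
The other patterns: stems whose last vowel is 'u' delete the last vowel and add -ish; stems whose last vowel is 'o' add the prefix no-; stems whose last vowel is 'a' or 'e' delete the last vowel and add -us.
So worih → worihim.

worihim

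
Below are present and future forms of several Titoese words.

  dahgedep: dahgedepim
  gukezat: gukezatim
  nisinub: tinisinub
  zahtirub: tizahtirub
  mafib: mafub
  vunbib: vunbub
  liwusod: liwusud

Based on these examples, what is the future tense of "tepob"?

"tepob" has last vowel 'o'. The one such stem in the data (liwusod → liwusud) changes the last vowel to 'u' (as do mafib, vunbib), so the same rule applies.
The other patterns: stems whose last vowel is 'a' or 'e' add -im; stems whose last vowel is 'u' add the prefix ti-.
So tepob → tepub.

tepub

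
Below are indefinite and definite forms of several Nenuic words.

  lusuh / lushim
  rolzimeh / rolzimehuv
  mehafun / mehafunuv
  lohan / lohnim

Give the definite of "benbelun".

benbelunuv

rolzimeh and lusuh both end in -h yet inflect differently (rolzimehuv, lushim), so the final letter is not what conditions the rule; the number of vowels is.
"benbelun" has 3 vowels. The stems with 3 vowels (mehafun → mehafunuv, rolzimeh → rolzimehuv) add -uv.
So benbelun → benbelunuv.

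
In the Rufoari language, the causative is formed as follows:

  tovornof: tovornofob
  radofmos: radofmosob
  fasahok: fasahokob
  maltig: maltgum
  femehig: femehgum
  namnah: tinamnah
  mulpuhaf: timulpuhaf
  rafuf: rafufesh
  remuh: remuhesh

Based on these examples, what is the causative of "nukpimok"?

nukpimokob

tovornof and mulpuhaf both end in -f yet inflect differently (tovornofob, timulpuhaf), so the final letter is not what conditions the rule; the last vowel is.
"nukpimok" has last vowel 'o'. The stems whose last vowel is 'o' (tovornof → tovornofob, radofmos → radofmosob, fasahok → fasahokob) add -ob.
So nukpimok → nukpimokob.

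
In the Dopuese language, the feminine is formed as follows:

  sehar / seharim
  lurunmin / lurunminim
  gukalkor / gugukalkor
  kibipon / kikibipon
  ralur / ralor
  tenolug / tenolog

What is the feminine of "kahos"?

kakahos

"kahos" has last vowel 'o'. The stems whose last vowel is 'o' (kibipon → kikibipon, gukalkor → gugukalkor) repeat the first consonant+vowel as a prefix.
So kahos → kakahos.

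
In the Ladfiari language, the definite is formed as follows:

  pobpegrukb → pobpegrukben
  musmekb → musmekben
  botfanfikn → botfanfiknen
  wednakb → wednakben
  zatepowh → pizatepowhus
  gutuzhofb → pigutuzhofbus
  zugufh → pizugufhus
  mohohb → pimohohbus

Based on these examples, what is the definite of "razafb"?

pobpegrukb and gutuzhofb both end in -b yet inflect differently (pobpegrukben, pigutuzhofbus), so the final letter is not what conditions the rule; the second-to-last letter is.
"razafb" has second-to-last letter 'f'. The stems whose second-to-last letter is 'f' (gutuzhofb → pigutuzhofbus, zugufh → pizugufhus) add pi- … -us around the stem.
So razafb → pirazafbus.

pirazafbus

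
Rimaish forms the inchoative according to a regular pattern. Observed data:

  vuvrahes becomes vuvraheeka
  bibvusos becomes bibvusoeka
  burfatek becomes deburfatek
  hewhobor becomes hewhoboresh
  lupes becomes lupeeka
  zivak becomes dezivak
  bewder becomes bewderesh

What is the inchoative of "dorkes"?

dorkeeka

"dorkes" ends in -s. The stems ending in -s (lupes → lupeeka, vuvrahes → vuvraheeka, bibvusos → bibvusoeka) drop the final letter and add -eka.
The other patterns: stems ending in -r add -esh; stems ending in -k add the prefix de-.
So dorkes → dorkeeka.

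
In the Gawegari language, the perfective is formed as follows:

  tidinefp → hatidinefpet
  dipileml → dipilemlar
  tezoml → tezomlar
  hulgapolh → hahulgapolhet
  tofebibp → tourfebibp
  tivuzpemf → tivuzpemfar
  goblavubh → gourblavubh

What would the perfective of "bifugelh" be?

habifugelhet

tofebibp and tidinefp both end in -p yet inflect differently (tourfebibp, hatidinefpet), so the final letter is not what conditions the rule; the second-to-last letter is.
"bifugelh" has second-to-last letter 'l'. The one such stem in the data (hulgapolh → hahulgapolhet) adds ha- … -et around the stem, so the same rule applies.
The other patterns: stems whose second-to-last letter is 'm' add -ar; stems whose second-to-last letter is 'b' insert -ur- after the first vowel.
So bifugelh → habifugelhet.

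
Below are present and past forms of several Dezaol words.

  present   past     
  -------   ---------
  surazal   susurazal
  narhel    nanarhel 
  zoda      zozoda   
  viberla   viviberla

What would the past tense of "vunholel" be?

vuvunholel

Every pair shown (surazal → susurazal, narhel → nanarhel, zoda → zozoda, …) follows the same rule: repeat the first consonant+vowel as a prefix.
So vunholel → vuvunholel.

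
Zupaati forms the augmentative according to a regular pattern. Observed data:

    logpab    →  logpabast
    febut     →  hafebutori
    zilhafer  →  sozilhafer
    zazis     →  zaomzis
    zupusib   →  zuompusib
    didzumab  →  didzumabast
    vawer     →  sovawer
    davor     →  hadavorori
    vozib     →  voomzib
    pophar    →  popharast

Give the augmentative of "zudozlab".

zudozlabast

"zudozlab" has last vowel 'a'. The stems whose last vowel is 'a' (pophar → popharast, logpab → logpabast, didzumab → didzumabast) add -ast.
So zudozlab → zudozlabast.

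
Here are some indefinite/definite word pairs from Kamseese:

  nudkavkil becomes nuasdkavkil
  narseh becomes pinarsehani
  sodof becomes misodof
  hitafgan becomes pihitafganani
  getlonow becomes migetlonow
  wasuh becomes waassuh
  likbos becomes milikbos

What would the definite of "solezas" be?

"solezas" has last vowel 'a'. The one such stem in the data (hitafgan → pihitafganani) adds pi- … -ani around the stem, so the same rule applies.
So solezas → pisolezasani.

pisolezasani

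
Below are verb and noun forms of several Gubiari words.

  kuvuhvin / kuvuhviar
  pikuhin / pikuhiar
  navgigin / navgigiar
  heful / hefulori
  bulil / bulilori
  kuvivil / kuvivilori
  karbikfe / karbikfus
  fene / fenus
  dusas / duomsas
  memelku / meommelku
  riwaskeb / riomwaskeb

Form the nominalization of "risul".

kuvuhvin and bulil both have last vowel 'i' yet inflect differently (kuvuhviar, bulilori), so the last vowel is not what conditions the rule; the final letter is.
"risul" ends in -l. The stems ending in -l (heful → hefulori, bulil → bulilori, kuvivil → kuvivilori) add -ori.
The other patterns: stems ending in -n drop the final letter and add -ar; stems ending in -e drop the final letter and add -us; stems ending in -b, -s or -u insert -om- after the first vowel.
So risul → risulori.

risulori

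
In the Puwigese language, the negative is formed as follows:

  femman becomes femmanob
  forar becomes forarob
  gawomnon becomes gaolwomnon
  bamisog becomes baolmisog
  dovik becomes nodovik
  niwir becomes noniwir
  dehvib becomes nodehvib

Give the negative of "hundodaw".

hundodawob

femman and gawomnon both end in -n yet inflect differently (femmanob, gaolwomnon), so the final letter is not what conditions the rule; the last vowel is.
"hundodaw" has last vowel 'a'. The stems whose last vowel is 'a' (femman → femmanob, forar → forarob) add -ob.
The other patterns: stems whose last vowel is 'o' insert -ol- after the first vowel; stems whose last vowel is 'i' add the prefix no-.
So hundodaw → hundodawob.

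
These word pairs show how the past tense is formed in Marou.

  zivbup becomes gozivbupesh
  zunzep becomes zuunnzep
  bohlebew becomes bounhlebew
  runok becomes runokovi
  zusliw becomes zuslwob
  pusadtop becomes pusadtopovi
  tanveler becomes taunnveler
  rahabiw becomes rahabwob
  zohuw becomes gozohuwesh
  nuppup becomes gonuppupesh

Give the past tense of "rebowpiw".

rebowpwob

pusadtop and zunzep both end in -p yet inflect differently (pusadtopovi, zuunnzep), so the final letter is not what conditions the rule; the last vowel is.
"rebowpiw" has last vowel 'i'. The stems whose last vowel is 'i' (zusliw → zuslwob, rahabiw → rahabwob) delete the last vowel and add -ob.
The other patterns: stems whose last vowel is 'o' add -ovi; stems whose last vowel is 'e' insert -un- after the first vowel; stems whose last vowel is 'u' add go- … -esh around the stem.
So rebowpiw → rebowpwob.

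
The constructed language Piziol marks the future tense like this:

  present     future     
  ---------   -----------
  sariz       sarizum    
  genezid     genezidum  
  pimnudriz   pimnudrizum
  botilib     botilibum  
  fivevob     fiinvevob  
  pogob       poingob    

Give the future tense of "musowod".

"musowod" has last vowel 'o'. The stems whose last vowel is 'o' (fivevob → fiinvevob, pogob → poingob) insert -in- after the first vowel.
The other pattern: stems whose last vowel is 'i' add -um.
So musowod → muinsowod.

muinsowod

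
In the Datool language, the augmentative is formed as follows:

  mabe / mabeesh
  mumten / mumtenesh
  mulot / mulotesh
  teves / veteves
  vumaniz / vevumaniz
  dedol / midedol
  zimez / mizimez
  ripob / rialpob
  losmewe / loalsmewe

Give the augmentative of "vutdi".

vevutdi

vumaniz and zimez both end in -z yet inflect differently (vevumaniz, mizimez), so the final letter is not what conditions the rule; the first letter is.
"vutdi" begins with v-. The one such stem in the data (vumaniz → vevumaniz) adds the prefix ve-, so the same rule applies.
The other patterns: stems beginning with m- add -esh; stems beginning with d- or z- add the prefix mi-; stems beginning with l- or r- insert -al- after the first vowel.
So vutdi → vevutdi.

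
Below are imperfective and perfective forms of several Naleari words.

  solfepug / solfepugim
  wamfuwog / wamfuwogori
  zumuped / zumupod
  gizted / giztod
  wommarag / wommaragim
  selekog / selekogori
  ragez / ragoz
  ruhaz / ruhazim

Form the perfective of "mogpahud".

wamfuwog and wommarag both end in -g yet inflect differently (wamfuwogori, wommaragim), so the final letter is not what conditions the rule; the last vowel is.
"mogpahud" has last vowel 'u'. The one such stem in the data (solfepug → solfepugim) adds -im, so the same rule applies.
So mogpahud → mogpahudim.

mogpahudim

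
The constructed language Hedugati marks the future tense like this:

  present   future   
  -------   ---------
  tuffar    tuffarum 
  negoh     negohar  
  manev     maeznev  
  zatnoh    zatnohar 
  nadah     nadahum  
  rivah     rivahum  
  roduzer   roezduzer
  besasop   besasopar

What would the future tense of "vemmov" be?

vemmovar

"vemmov" has last vowel 'o'. The stems whose last vowel is 'o' (besasop → besasopar, negoh → negohar, zatnoh → zatnohar) add -ar.
The other patterns: stems whose last vowel is 'e' insert -ez- after the first vowel; stems whose last vowel is 'a' add -um.
So vemmov → vemmovar.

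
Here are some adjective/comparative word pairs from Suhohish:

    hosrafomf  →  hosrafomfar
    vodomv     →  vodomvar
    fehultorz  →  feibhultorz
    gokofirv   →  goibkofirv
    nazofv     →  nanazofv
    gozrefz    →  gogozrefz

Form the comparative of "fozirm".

foibzirm

vodomv and gokofirv both end in -v yet inflect differently (vodomvar, goibkofirv), so the final letter is not what conditions the rule; the second-to-last letter is.
"fozirm" has second-to-last letter 'r'. The stems whose second-to-last letter is 'r' (fehultorz → feibhultorz, gokofirv → goibkofirv) insert -ib- after the first vowel.
The other patterns: stems whose second-to-last letter is 'm' add -ar; stems whose second-to-last letter is 'f' repeat the first consonant+vowel as a prefix.
So fozirm → foibzirm.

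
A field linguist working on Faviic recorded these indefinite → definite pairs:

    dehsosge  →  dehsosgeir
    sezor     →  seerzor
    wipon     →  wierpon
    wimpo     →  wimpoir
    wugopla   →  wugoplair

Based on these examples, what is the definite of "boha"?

wipon and wimpo both have last vowel 'o' yet inflect differently (wierpon, wimpoir), so the last vowel is not what conditions the rule; whether the stem ends in a vowel or a consonant is.
"boha" ends in a vowel. The stems ending in a vowel (dehsosge → dehsosgeir, wugopla → wugoplair, wimpo → wimpoir) add -ir.
So boha → bohair.

bohair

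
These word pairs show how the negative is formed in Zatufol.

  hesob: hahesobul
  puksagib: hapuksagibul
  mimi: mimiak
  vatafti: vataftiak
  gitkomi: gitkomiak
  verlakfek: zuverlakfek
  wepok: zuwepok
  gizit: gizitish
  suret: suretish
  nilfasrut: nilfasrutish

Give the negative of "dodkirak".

puksagib and mimi both have last vowel 'i' yet inflect differently (hapuksagibul, mimiak), so the last vowel is not what conditions the rule; the final letter is.
"dodkirak" ends in -k. The stems ending in -k (verlakfek → zuverlakfek, wepok → zuwepok) add the prefix zu-.
The other patterns: stems ending in -b add ha- … -ul around the stem; stems ending in -i add -ak; stems ending in -t add -ish.
So dodkirak → zudodkirak.

zudodkirak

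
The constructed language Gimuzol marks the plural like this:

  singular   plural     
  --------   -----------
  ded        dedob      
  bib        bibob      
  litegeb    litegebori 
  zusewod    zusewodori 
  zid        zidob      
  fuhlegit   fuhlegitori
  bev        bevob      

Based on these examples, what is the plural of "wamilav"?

zid and zusewod both end in -d yet inflect differently (zidob, zusewodori), so the final letter is not what conditions the rule; the number of vowels is.
"wamilav" has 3 vowels. The stems with 3 vowels (zusewod → zusewodori, litegeb → litegebori, fuhlegit → fuhlegitori) add -ori.
So wamilav → wamilavori.

wamilavori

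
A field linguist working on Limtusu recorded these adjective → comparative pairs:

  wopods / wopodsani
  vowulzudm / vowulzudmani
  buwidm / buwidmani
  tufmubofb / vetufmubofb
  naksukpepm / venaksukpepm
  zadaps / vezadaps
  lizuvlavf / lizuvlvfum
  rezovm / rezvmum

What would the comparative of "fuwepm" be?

vowulzudm and naksukpepm both end in -m yet inflect differently (vowulzudmani, venaksukpepm), so the final letter is not what conditions the rule; the second-to-last letter is.
"fuwepm" has second-to-last letter 'p'. The stems whose second-to-last letter is 'p' (naksukpepm → venaksukpepm, zadaps → vezadaps) add the prefix ve-.
The other patterns: stems whose second-to-last letter is 'd' add -ani; stems whose second-to-last letter is 'v' delete the last vowel and add -um.
So fuwepm → vefuwepm.

vefuwepm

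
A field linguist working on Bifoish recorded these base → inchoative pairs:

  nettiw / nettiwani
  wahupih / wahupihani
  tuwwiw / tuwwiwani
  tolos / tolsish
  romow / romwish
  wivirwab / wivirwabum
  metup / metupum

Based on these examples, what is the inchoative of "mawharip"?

mawharipani

"mawharip" has last vowel 'i'. The stems whose last vowel is 'i' (nettiw → nettiwani, wahupih → wahupihani, tuwwiw → tuwwiwani) add -ani.
So mawharip → mawharipani.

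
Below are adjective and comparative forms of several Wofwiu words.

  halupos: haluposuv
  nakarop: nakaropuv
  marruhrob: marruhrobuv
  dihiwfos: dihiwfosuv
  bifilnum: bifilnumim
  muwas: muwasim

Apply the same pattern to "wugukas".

halupos and muwas both end in -s yet inflect differently (haluposuv, muwasim), so the final letter is not what conditions the rule; the last vowel is.
"wugukas" has last vowel 'a'. The one such stem in the data (muwas → muwasim) adds -im, so the same rule applies.
The other pattern: stems whose last vowel is 'o' add -uv.
So wugukas → wugukasim.

wugukasim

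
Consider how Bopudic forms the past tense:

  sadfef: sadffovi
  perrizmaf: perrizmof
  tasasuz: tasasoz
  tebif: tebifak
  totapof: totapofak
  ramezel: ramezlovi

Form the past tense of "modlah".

perrizmaf and tebif both end in -f yet inflect differently (perrizmof, tebifak), so the final letter is not what conditions the rule; the last vowel is.
"modlah" has last vowel 'a'. The one such stem in the data (perrizmaf → perrizmof) changes the last vowel to 'o' (as does tasasuz), so the same rule applies.
So modlah → modloh.

modloh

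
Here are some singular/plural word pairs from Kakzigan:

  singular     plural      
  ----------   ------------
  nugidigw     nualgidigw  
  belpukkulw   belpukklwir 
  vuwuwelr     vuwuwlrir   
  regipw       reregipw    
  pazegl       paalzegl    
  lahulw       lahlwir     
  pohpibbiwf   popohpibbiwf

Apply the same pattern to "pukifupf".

pupukifupf

"pukifupf" has second-to-last letter 'p'. The one such stem in the data (regipw → reregipw) repeats the first consonant+vowel as a prefix (as does pohpibbiwf), so the same rule applies.
The other patterns: stems whose second-to-last letter is 'g' insert -al- after the first vowel; stems whose second-to-last letter is 'l' delete the last vowel and add -ir.
So pukifupf → pupukifupf.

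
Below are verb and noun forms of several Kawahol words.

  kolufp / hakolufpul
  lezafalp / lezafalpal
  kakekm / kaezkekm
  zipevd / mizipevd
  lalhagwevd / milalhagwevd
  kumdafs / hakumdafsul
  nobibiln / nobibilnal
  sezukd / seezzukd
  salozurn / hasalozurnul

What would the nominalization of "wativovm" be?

miwativovm

zipevd and sezukd both end in -d yet inflect differently (mizipevd, seezzukd), so the final letter is not what conditions the rule; the second-to-last letter is.
"wativovm" has second-to-last letter 'v'. The stems whose second-to-last letter is 'v' (zipevd → mizipevd, lalhagwevd → milalhagwevd) add the prefix mi-.
The other patterns: stems whose second-to-last letter is 'k' insert -ez- after the first vowel; stems whose second-to-last letter is 'f' or 'r' add ha- … -ul around the stem; stems whose second-to-last letter is 'l' add -al.
So wativovm → miwativovm.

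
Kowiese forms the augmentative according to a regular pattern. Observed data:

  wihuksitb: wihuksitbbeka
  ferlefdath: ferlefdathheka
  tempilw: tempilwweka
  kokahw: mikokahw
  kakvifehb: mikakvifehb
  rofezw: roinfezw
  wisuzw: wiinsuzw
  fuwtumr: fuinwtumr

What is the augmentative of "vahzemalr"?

wisuzw and kokahw both end in -w yet inflect differently (wiinsuzw, mikokahw), so the final letter is not what conditions the rule; the second-to-last letter is.
"vahzemalr" has second-to-last letter 'l'. The one such stem in the data (tempilw → tempilwweka) doubles the final consonant and adds -eka (as do ferlefdath, wihuksitb), so the same rule applies.
The other patterns: stems whose second-to-last letter is 'm' or 'z' insert -in- after the first vowel; stems whose second-to-last letter is 'h' add the prefix mi-.
So vahzemalr → vahzemalrreka.

vahzemalrreka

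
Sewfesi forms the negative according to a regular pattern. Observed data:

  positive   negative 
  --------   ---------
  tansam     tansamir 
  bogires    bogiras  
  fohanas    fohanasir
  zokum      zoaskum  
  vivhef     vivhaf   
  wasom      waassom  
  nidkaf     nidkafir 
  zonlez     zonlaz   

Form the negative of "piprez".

bogires and fohanas both end in -s yet inflect differently (bogiras, fohanasir), so the final letter is not what conditions the rule; the last vowel is.
"piprez" has last vowel 'e'. The stems whose last vowel is 'e' (bogires → bogiras, vivhef → vivhaf, zonlez → zonlaz) change the last vowel to 'a'.
So piprez → pipraz.

pipraz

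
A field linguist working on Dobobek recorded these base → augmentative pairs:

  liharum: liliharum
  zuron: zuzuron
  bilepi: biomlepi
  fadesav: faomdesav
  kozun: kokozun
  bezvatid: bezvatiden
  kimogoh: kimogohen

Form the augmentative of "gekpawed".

bilepi and bezvatid both have last vowel 'i' yet inflect differently (biomlepi, bezvatiden), so the last vowel is not what conditions the rule; the final letter is.
"gekpawed" ends in -d. The one such stem in the data (bezvatid → bezvatiden) adds -en, so the same rule applies.
So gekpawed → gekpaweden.

gekpaweden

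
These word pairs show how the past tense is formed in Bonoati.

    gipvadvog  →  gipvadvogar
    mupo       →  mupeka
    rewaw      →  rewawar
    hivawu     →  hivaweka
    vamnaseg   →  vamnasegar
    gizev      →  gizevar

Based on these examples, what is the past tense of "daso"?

gipvadvog and mupo both have last vowel 'o' yet inflect differently (gipvadvogar, mupeka), so the last vowel is not what conditions the rule; whether the stem ends in a vowel or a consonant is.
"daso" ends in a vowel. The stems ending in a vowel (mupo → mupeka, hivawu → hivaweka) drop the final letter and add -eka.
The other pattern: stems ending in a consonant add -ar.
So daso → daseka.

daseka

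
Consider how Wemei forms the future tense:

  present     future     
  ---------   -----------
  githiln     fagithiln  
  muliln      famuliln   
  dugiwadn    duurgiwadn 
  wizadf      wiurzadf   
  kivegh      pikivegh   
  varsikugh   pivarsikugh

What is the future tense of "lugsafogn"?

pilugsafogn

githiln and dugiwadn both end in -n yet inflect differently (fagithiln, duurgiwadn), so the final letter is not what conditions the rule; the second-to-last letter is.
"lugsafogn" has second-to-last letter 'g'. The stems whose second-to-last letter is 'g' (kivegh → pikivegh, varsikugh → pivarsikugh) add the prefix pi-.
So lugsafogn → pilugsafogn.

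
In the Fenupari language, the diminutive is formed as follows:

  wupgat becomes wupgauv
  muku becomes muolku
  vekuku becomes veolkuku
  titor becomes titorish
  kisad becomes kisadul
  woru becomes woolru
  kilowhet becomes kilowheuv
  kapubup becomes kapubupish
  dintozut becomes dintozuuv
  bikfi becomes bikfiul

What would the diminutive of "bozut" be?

kapubup and dintozut both have last vowel 'u' yet inflect differently (kapubupish, dintozuuv), so the last vowel is not what conditions the rule; the final letter is.
"bozut" ends in -t. The stems ending in -t (kilowhet → kilowheuv, dintozut → dintozuuv, wupgat → wupgauv) drop the final letter and add -uv.
So bozut → bozuuv.

bozuuv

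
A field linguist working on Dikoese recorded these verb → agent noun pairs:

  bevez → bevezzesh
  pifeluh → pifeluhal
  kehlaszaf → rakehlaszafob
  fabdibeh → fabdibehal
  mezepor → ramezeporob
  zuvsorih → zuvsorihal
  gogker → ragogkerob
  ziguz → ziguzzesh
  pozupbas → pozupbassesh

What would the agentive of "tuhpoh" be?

tuhpohal

fabdibeh and bevez both have last vowel 'e' yet inflect differently (fabdibehal, bevezzesh), so the last vowel is not what conditions the rule; the final letter is.
"tuhpoh" ends in -h. The stems ending in -h (fabdibeh → fabdibehal, zuvsorih → zuvsorihal, pifeluh → pifeluhal) add -al.
So tuhpoh → tuhpohal.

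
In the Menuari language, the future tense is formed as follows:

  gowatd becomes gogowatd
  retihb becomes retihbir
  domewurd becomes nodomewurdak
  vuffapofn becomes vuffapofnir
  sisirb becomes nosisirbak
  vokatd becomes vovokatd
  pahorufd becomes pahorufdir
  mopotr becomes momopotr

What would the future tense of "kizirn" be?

domewurd and vokatd both end in -d yet inflect differently (nodomewurdak, vovokatd), so the final letter is not what conditions the rule; the second-to-last letter is.
"kizirn" has second-to-last letter 'r'. The stems whose second-to-last letter is 'r' (domewurd → nodomewurdak, sisirb → nosisirbak) add no- … -ak around the stem.
The other patterns: stems whose second-to-last letter is 't' repeat the first consonant+vowel as a prefix; stems whose second-to-last letter is 'f' or 'h' add -ir.
So kizirn → nokizirnak.

nokizirnak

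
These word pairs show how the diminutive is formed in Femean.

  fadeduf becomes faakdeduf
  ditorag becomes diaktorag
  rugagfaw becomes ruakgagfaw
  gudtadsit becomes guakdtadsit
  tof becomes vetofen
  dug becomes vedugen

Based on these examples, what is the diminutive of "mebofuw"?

fadeduf and tof both end in -f yet inflect differently (faakdeduf, vetofen), so the final letter is not what conditions the rule; the number of vowels is.
"mebofuw" has 3 vowels. The stems with 3 vowels (fadeduf → faakdeduf, ditorag → diaktorag, rugagfaw → ruakgagfaw) insert -ak- after the first vowel.
The other pattern: stems with 1 vowel add ve- … -en around the stem.
So mebofuw → meakbofuw.

meakbofuw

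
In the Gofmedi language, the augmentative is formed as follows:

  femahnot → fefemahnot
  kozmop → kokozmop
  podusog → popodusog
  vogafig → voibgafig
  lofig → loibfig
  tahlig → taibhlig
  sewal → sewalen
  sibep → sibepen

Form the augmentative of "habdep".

podusog and vogafig both end in -g yet inflect differently (popodusog, voibgafig), so the final letter is not what conditions the rule; the last vowel is.
"habdep" has last vowel 'e'. The one such stem in the data (sibep → sibepen) adds -en, so the same rule applies.
The other patterns: stems whose last vowel is 'o' repeat the first consonant+vowel as a prefix; stems whose last vowel is 'i' insert -ib- after the first vowel.
So habdep → habdepen.

habdepen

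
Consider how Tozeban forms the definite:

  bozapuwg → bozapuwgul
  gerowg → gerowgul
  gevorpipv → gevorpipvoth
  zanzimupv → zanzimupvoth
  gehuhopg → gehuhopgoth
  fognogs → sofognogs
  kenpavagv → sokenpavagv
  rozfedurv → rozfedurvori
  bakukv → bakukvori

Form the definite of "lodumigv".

bozapuwg and gehuhopg both end in -g yet inflect differently (bozapuwgul, gehuhopgoth), so the final letter is not what conditions the rule; the second-to-last letter is.
"lodumigv" has second-to-last letter 'g'. The stems whose second-to-last letter is 'g' (fognogs → sofognogs, kenpavagv → sokenpavagv) add the prefix so-.
So lodumigv → solodumigv.

solodumigv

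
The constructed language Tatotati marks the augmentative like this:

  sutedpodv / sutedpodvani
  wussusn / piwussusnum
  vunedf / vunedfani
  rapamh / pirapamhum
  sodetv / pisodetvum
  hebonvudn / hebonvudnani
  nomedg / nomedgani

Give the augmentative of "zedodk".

zedodkani

sutedpodv and sodetv both end in -v yet inflect differently (sutedpodvani, pisodetvum), so the final letter is not what conditions the rule; the second-to-last letter is.
"zedodk" has second-to-last letter 'd'. The stems whose second-to-last letter is 'd' (nomedg → nomedgani, hebonvudn → hebonvudnani, sutedpodv → sutedpodvani) add -ani.
So zedodk → zedodkani.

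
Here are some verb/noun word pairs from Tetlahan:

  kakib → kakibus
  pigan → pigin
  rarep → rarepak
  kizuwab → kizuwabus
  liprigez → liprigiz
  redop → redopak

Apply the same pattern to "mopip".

mopipak

kizuwab and pigan both have last vowel 'a' yet inflect differently (kizuwabus, pigin), so the last vowel is not what conditions the rule; the final letter is.
"mopip" ends in -p. The stems ending in -p (rarep → rarepak, redop → redopak) add -ak.
The other patterns: stems ending in -b add -us; stems ending in -n or -z change the last vowel to 'i'.
So mopip → mopipak.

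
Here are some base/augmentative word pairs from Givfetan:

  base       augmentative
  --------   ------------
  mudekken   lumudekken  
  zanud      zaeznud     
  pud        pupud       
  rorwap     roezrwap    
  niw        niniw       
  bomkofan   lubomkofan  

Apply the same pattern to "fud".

pud and zanud both end in -d yet inflect differently (pupud, zaeznud), so the final letter is not what conditions the rule; the number of vowels is.
"fud" has 1 vowel. The stems with 1 vowel (pud → pupud, niw → niniw) repeat the first consonant+vowel as a prefix.
So fud → fufud.

fufud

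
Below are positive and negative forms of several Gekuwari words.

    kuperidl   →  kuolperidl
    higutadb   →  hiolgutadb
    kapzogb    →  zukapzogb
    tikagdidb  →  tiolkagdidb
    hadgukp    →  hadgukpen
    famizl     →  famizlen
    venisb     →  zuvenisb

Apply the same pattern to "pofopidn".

higutadb and kapzogb both end in -b yet inflect differently (hiolgutadb, zukapzogb), so the final letter is not what conditions the rule; the second-to-last letter is.
"pofopidn" has second-to-last letter 'd'. The stems whose second-to-last letter is 'd' (higutadb → hiolgutadb, kuperidl → kuolperidl, tikagdidb → tiolkagdidb) insert -ol- after the first vowel.
The other patterns: stems whose second-to-last letter is 'g' or 's' add the prefix zu-; stems whose second-to-last letter is 'k' or 'z' add -en.
So pofopidn → poolfopidn.

poolfopidn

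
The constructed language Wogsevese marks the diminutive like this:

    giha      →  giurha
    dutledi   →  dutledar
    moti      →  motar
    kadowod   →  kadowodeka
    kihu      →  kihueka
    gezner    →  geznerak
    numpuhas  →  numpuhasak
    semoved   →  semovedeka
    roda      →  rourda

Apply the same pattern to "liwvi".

liwvar

roda and numpuhas both have last vowel 'a' yet inflect differently (rourda, numpuhasak), so the last vowel is not what conditions the rule; the final letter is.
"liwvi" ends in -i. The stems ending in -i (dutledi → dutledar, moti → motar) drop the final letter and add -ar.
So liwvi → liwvar.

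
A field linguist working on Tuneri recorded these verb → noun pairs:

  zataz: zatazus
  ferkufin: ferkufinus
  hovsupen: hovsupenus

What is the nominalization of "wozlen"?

wozlenus

Every pair shown (zataz → zatazus, ferkufin → ferkufinus, hovsupen → hovsupenus) follows the same rule: add -us.
So wozlen → wozlenus.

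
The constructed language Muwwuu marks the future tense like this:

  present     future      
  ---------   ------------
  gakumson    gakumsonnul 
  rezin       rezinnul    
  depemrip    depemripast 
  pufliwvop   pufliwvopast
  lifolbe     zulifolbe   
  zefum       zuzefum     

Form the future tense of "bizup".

rezin and depemrip both have last vowel 'i' yet inflect differently (rezinnul, depemripast), so the last vowel is not what conditions the rule; the final letter is.
"bizup" ends in -p. The stems ending in -p (depemrip → depemripast, pufliwvop → pufliwvopast) add -ast.
The other patterns: stems ending in -n double the final consonant and add -ul; stems ending in -e or -m add the prefix zu-.
So bizup → bizupast.

bizupast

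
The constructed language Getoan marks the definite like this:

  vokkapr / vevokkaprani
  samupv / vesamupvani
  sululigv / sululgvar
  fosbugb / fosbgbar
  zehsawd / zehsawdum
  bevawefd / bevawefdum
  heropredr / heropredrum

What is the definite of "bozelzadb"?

samupv and sululigv both end in -v yet inflect differently (vesamupvani, sululgvar), so the final letter is not what conditions the rule; the second-to-last letter is.
"bozelzadb" has second-to-last letter 'd'. The one such stem in the data (heropredr → heropredrum) adds -um, so the same rule applies.
So bozelzadb → bozelzadbum.

bozelzadbum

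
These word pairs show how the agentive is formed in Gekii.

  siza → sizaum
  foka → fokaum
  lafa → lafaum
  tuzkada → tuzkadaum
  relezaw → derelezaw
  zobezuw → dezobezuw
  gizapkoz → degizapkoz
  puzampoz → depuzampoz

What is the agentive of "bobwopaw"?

debobwopaw

siza and relezaw both have last vowel 'a' yet inflect differently (sizaum, derelezaw), so the last vowel is not what conditions the rule; the final letter is.
"bobwopaw" ends in -w. The stems ending in -w (relezaw → derelezaw, zobezuw → dezobezuw) add the prefix de-.
So bobwopaw → debobwopaw.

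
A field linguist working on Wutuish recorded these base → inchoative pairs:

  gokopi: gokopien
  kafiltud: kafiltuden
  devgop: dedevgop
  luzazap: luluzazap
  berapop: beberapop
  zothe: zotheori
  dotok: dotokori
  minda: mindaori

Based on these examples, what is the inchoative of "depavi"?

depavien

devgop and dotok both have last vowel 'o' yet inflect differently (dedevgop, dotokori), so the last vowel is not what conditions the rule; the final letter is.
"depavi" ends in -i. The one such stem in the data (gokopi → gokopien) adds -en, so the same rule applies.
So depavi → depavien.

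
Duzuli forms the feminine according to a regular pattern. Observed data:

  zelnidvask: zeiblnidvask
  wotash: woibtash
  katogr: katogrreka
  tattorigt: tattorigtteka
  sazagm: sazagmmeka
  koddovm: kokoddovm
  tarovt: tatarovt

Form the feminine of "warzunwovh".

sazagm and koddovm both end in -m yet inflect differently (sazagmmeka, kokoddovm), so the final letter is not what conditions the rule; the second-to-last letter is.
"warzunwovh" has second-to-last letter 'v'. The stems whose second-to-last letter is 'v' (koddovm → kokoddovm, tarovt → tatarovt) repeat the first consonant+vowel as a prefix.
So warzunwovh → wawarzunwovh.

wawarzunwovh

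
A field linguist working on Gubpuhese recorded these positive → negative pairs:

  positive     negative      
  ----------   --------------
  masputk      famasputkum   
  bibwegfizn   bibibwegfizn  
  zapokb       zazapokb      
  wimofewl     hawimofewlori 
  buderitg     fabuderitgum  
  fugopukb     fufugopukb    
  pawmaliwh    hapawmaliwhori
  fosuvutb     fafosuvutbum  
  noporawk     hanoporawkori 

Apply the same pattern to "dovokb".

dodovokb

masputk and noporawk both end in -k yet inflect differently (famasputkum, hanoporawkori), so the final letter is not what conditions the rule; the second-to-last letter is.
"dovokb" has second-to-last letter 'k'. The stems whose second-to-last letter is 'k' (fugopukb → fufugopukb, zapokb → zazapokb) repeat the first consonant+vowel as a prefix.
The other patterns: stems whose second-to-last letter is 't' add fa- … -um around the stem; stems whose second-to-last letter is 'w' add ha- … -ori around the stem.
So dovokb → dodovokb.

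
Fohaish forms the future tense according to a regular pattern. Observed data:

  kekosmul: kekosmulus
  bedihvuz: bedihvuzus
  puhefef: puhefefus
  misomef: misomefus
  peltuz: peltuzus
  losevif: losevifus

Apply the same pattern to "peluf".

pelufus

Every pair shown (kekosmul → kekosmulus, bedihvuz → bedihvuzus, puhefef → puhefefus, …) follows the same rule: add -us.
So peluf → pelufus.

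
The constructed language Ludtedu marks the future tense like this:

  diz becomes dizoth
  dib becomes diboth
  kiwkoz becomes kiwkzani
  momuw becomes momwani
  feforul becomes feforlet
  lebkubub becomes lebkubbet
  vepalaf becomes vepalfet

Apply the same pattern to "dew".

dewoth

diz and kiwkoz both end in -z yet inflect differently (dizoth, kiwkzani), so the final letter is not what conditions the rule; the number of vowels is.
"dew" has 1 vowel. The stems with 1 vowel (diz → dizoth, dib → diboth) add -oth.
So dew → dewoth.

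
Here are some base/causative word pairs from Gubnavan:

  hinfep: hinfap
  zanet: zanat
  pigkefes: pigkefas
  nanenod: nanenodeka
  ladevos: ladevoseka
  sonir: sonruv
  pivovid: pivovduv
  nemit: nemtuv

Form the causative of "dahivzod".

dahivzodeka

pigkefes and ladevos both end in -s yet inflect differently (pigkefas, ladevoseka), so the final letter is not what conditions the rule; the last vowel is.
"dahivzod" has last vowel 'o'. The stems whose last vowel is 'o' (nanenod → nanenodeka, ladevos → ladevoseka) add -eka.
So dahivzod → dahivzodeka.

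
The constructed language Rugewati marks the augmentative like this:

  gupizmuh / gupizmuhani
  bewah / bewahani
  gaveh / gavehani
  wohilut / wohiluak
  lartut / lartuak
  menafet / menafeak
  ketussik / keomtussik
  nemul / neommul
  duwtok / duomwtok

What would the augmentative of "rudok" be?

"rudok" ends in -k. The stems ending in -k (ketussik → keomtussik, duwtok → duomwtok) insert -om- after the first vowel.
So rudok → ruomdok.

ruomdok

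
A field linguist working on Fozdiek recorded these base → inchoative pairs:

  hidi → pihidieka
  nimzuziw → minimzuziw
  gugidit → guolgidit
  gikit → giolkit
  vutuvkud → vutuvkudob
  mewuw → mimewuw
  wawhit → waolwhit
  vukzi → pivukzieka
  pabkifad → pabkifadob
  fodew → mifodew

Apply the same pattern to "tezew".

vutuvkud and mewuw both have last vowel 'u' yet inflect differently (vutuvkudob, mimewuw), so the last vowel is not what conditions the rule; the final letter is.
"tezew" ends in -w. The stems ending in -w (nimzuziw → minimzuziw, mewuw → mimewuw, fodew → mifodew) add the prefix mi-.
So tezew → mitezew.

mitezew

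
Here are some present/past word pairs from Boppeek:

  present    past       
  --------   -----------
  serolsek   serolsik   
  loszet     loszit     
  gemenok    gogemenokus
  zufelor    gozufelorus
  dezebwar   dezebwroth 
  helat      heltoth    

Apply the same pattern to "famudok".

serolsek and gemenok both end in -k yet inflect differently (serolsik, gogemenokus), so the final letter is not what conditions the rule; the last vowel is.
"famudok" has last vowel 'o'. The stems whose last vowel is 'o' (gemenok → gogemenokus, zufelor → gozufelorus) add go- … -us around the stem.
So famudok → gofamudokus.

gofamudokus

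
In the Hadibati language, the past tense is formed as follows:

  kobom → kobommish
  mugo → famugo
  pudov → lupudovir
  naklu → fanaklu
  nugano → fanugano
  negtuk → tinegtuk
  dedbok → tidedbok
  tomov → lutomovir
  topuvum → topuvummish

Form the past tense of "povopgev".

lupovopgevir

pudov and mugo both have last vowel 'o' yet inflect differently (lupudovir, famugo), so the last vowel is not what conditions the rule; the final letter is.
"povopgev" ends in -v. The stems ending in -v (pudov → lupudovir, tomov → lutomovir) add lu- … -ir around the stem.
The other patterns: stems ending in -o or -u add the prefix fa-; stems ending in -m double the final consonant and add -ish; stems ending in -k add the prefix ti-.
So povopgev → lupovopgevir.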